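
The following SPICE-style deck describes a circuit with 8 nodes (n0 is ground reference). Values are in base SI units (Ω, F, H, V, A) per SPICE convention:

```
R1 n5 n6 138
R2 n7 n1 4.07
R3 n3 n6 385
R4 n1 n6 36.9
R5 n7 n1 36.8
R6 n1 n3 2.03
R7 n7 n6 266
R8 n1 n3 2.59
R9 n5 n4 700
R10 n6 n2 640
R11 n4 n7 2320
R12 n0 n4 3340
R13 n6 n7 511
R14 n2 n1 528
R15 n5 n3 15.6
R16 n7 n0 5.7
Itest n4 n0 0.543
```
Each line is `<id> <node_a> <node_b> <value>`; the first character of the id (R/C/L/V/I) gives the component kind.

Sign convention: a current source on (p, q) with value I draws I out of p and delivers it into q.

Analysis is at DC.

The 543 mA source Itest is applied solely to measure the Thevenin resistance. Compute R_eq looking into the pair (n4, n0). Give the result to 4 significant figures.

MNA unknowns: 7 node voltages V₁..V_7
R1: Y=0.007246 on G[5,6]
R2: Y=0.2457 on G[7,1]
R3: Y=0.002597 on G[3,6]
R4: Y=0.02710 on G[1,6]
R5: Y=0.02717 on G[7,1]
R6: Y=0.4926 on G[1,3]
R7: Y=0.003759 on G[7,6]
R8: Y=0.3861 on G[1,3]
R9: Y=0.001429 on G[5,4]
R10: Y=0.001563 on G[6,2]
R11: Y=0.0004310 on G[4,7]
R12: Y=0.0002994 on G[0,4]
R13: Y=0.001957 on G[6,7]
R14: Y=0.001894 on G[2,1]
R15: Y=0.06410 on G[5,3]
R16: Y=0.1754 on G[7,0]
Itest: z[4]−=0.543, z[0]+=0.543
solve → V1=-3.915, V2=-4.256, V3=-4.283, V4=-258.2, V5=-9.305, V6=-4.669, V7=-2.654

R_eq = 475.5 Ω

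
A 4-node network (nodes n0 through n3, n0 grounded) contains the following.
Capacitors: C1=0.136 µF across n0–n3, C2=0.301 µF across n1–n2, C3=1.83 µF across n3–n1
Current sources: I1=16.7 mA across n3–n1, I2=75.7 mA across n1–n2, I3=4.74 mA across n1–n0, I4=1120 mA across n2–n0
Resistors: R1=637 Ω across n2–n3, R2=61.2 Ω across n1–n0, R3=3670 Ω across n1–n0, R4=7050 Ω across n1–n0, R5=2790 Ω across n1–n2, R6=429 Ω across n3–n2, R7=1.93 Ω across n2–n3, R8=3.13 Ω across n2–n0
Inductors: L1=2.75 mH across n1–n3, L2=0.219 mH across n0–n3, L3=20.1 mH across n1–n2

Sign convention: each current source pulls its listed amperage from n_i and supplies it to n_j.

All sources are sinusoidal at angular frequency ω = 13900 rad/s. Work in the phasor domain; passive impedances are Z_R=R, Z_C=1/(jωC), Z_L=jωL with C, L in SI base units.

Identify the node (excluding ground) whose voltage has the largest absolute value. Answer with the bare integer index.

1

Apply KCL at each of the 3 non-ground nodes and solve the resulting linear system.
Node n1: branches {I1, C2, R2, I2, L1, R3, R4, R5, L3, I3, C3} → V_1 = -3.792-0.07117j
Node n2: branches {R1, C2, I2, R5, L3, R6, R7, R8, I4} → V_2 = -1.804-0.9219j
Node n3: branches {C1, I1, R1, L1, L2, C3, R6, R7} → V_3 = -0.9054-1.484j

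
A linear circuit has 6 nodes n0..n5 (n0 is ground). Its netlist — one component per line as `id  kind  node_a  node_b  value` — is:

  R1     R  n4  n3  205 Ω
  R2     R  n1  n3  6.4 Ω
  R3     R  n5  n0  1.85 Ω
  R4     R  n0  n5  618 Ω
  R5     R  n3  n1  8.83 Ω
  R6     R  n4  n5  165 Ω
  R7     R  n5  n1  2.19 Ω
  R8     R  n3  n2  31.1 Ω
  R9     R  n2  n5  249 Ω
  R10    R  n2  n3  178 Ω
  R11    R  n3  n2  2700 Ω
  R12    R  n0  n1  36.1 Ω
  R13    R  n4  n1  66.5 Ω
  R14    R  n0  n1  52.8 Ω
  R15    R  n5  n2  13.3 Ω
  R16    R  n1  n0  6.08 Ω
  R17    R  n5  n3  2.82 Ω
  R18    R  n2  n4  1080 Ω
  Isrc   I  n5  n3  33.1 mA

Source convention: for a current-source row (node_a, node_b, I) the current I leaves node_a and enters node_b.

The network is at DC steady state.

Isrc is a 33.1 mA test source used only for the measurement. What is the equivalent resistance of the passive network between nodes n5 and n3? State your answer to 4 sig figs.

R_eq = 1.754 Ω

Element admittances at DC:
  Y(R1) = 0.004878 S between n4,n3
  Y(R2) = 0.1562 S between n1,n3
  Y(R3) = 0.5405 S between n5,n0
  Y(R4) = 0.001618 S between n0,n5
  Y(R5) = 0.1133 S between n3,n1
  Y(R6) = 0.006061 S between n4,n5
  Y(R7) = 0.4566 S between n5,n1
  Y(R8) = 0.03215 S between n3,n2
  Y(R9) = 0.004016 S between n2,n5
  Y(R10) = 0.005618 S between n2,n3
  Y(R11) = 0.0003704 S between n3,n2
  Y(R12) = 0.02770 S between n0,n1
  Y(R13) = 0.01504 S between n4,n1
  Y(R14) = 0.01894 S between n0,n1
  Y(R15) = 0.07519 S between n5,n2
  Y(R16) = 0.1645 S between n1,n0
  Y(R17) = 0.3546 S between n5,n3
  Y(R18) = 0.0009259 S between n2,n4
  Isrc: injects 0.0331 A into n3 (from n5)
Assemble and solve the 5×5 MNA system:
  V(n1)=0.01287  V(n2)=0.01388  V(n3)=0.05306  V(n4)=0.01616  V(n5)=-0.005011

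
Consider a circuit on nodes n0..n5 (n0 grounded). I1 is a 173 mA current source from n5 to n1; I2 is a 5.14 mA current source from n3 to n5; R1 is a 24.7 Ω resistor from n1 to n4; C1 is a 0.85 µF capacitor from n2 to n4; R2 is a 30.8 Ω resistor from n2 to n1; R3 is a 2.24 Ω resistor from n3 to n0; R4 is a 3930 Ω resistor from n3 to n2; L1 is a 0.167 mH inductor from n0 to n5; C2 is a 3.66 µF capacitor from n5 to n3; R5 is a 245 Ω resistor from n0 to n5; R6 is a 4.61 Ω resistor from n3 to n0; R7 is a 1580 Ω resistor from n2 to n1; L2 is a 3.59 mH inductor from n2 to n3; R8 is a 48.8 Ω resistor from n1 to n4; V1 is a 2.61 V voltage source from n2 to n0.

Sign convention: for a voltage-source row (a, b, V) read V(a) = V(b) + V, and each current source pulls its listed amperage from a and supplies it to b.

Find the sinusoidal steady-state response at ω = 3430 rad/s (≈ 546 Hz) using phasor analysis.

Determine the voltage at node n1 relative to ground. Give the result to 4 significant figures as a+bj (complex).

7.775-0.4520j V

Element admittances at ω=3430 rad/s:
  I1: injects 0.173 A into n1 (from n5)
  I2: injects 0.00514 A into n5 (from n3)
  Y(R1) = 0.04049+0.000j S between n1,n4
  Y(C1) = 0.000+0.002916j S between n2,n4
  Y(R2) = 0.03247+0.000j S between n2,n1
  Y(R3) = 0.4464+0.000j S between n3,n0
  Y(R4) = 0.0002545+0.000j S between n3,n2
  Y(L1) = 0.000-1.746j S between n0,n5
  Y(C2) = 0.000+0.01255j S between n5,n3
  Y(R5) = 0.004082+0.000j S between n0,n5
  Y(R6) = 0.2169+0.000j S between n3,n0
  Y(R7) = 0.0006329+0.000j S between n2,n1
  Y(L2) = 0.000-0.08121j S between n2,n3
  Y(R8) = 0.02049+0.000j S between n1,n4
  V1: constraint V(n2)−V(n0) = 2.61
Assemble and solve the 6×6 MNA system:
  V(n1)=7.775-0.4520j  V(n2)=2.610+0.000j  V(n3)=0.02779-0.3165j  V(n4)=7.742-0.6974j  V(n5)=-0.0004240-0.09455j
  i(V1)=0.1466+0.2096j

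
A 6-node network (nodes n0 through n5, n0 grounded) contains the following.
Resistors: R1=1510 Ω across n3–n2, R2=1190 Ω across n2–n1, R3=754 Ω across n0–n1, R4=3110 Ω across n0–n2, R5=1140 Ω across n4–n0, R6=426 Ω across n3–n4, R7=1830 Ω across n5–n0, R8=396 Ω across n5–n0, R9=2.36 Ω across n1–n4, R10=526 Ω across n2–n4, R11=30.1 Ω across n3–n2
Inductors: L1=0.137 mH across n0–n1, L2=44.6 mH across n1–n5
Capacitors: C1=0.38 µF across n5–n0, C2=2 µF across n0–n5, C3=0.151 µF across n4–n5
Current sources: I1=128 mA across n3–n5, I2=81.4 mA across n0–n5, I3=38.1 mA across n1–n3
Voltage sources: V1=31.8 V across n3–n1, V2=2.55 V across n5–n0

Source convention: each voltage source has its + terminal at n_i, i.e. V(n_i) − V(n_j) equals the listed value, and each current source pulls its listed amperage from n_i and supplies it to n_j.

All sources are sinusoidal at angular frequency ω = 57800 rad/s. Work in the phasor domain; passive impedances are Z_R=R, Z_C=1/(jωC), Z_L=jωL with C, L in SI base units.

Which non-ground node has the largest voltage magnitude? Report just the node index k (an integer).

MNA unknowns: 5 node voltages V₁..V_5 plus 2 source currents (V1, V2)
R1: Y=0.0006623+0.000j on G[3,2]
R2: Y=0.0008403+0.000j on G[2,1]
L1: Y=0.000-0.1263j on G[0,1]
R3: Y=0.001326+0.000j on G[0,1]
R4: Y=0.0003215+0.000j on G[0,2]
L2: Y=0.000-0.0003879j on G[1,5]
R5: Y=0.0008772+0.000j on G[4,0]
R6: Y=0.002347+0.000j on G[3,4]
C1: Y=0.000+0.02196j on G[5,0]
C2: Y=0.000+0.1156j on G[0,5]
I1: z[3]−=0.128, z[5]+=0.128
R7: Y=0.0005464+0.000j on G[5,0]
R8: Y=0.002525+0.000j on G[5,0]
R9: Y=0.4237+0.000j on G[1,4]
R10: Y=0.001901+0.000j on G[2,4]
I2: z[0]−=0.0814, z[5]+=0.0814
R11: Y=0.03322+0.000j on G[3,2]
I3: z[1]−=0.0381, z[3]+=0.0381
C3: Y=0.000+0.008728j on G[4,5]
V1: row V3−V1=31.8, i_V1 at 3,1
V2: row V5−V0=2.55, i_V2 at 5,0
solve → V1=-0.1839-1.159j, V2=29.00-1.146j, V3=31.62-1.159j, V4=0.09739-1.107j, V5=2.550+0.000j
aux → i_V1=-0.2527+0.0005559j, i_V2=0.2108-0.3711j

3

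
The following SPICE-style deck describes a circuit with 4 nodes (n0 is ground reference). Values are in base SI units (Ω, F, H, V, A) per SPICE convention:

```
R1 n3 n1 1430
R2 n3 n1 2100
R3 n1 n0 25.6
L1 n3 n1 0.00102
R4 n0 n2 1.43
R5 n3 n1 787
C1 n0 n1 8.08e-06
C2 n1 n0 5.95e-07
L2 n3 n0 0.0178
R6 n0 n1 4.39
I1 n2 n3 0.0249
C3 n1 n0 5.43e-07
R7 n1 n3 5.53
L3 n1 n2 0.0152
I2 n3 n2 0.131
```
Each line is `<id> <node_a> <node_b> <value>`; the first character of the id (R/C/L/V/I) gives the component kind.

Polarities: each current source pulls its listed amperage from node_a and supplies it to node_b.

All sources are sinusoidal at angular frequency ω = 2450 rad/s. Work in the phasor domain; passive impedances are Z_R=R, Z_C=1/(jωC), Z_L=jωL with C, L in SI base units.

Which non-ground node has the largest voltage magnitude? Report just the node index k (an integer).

3

Apply KCL at each of the 3 non-ground nodes and solve the resulting linear system.
Node n1: branches {R1, R2, R3, L1, R5, C1, C2, R6, C3, R7, L3} → V_1 = -0.3710-0.05908j
Node n2: branches {R4, I1, L3, I2} → V_2 = 0.1487+0.01996j
Node n3: branches {R1, R2, L1, R5, L2, I1, R7, I2} → V_3 = -0.4444-0.2749j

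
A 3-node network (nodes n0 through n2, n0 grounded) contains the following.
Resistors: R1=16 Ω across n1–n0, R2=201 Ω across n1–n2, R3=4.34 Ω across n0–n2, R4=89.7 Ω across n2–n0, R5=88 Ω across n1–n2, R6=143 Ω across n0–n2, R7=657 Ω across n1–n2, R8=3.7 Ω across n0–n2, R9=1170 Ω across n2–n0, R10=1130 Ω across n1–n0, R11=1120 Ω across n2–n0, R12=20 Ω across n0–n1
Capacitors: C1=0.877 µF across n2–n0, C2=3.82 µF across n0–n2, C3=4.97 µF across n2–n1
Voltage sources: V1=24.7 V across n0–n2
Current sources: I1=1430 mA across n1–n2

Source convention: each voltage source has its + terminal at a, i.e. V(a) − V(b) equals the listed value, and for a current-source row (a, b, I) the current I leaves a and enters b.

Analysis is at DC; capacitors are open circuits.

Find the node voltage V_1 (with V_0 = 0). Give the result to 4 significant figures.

-14.26 V

MNA unknowns: 2 node voltages V₁..V_2 plus 1 source current (V1)
R1: Y=0.06250 on G[1,0]
C1: Y=0.000 on G[2,0]
R2: Y=0.004975 on G[1,2]
R3: Y=0.2304 on G[0,2]
R4: Y=0.01115 on G[2,0]
R5: Y=0.01136 on G[1,2]
C2: Y=0.000 on G[0,2]
R6: Y=0.006993 on G[0,2]
R7: Y=0.001522 on G[1,2]
R8: Y=0.2703 on G[0,2]
R9: Y=0.0008547 on G[2,0]
R10: Y=0.0008850 on G[1,0]
R11: Y=0.0008929 on G[2,0]
C3: Y=0.000 on G[2,1]
R12: Y=0.05000 on G[0,1]
V1: row V0−V2=24.7, i_V1 at 0,2
I1: z[1]−=1.43, z[2]+=1.43
solve → V1=-14.26, V2=-24.70
aux → i_V1=-14.47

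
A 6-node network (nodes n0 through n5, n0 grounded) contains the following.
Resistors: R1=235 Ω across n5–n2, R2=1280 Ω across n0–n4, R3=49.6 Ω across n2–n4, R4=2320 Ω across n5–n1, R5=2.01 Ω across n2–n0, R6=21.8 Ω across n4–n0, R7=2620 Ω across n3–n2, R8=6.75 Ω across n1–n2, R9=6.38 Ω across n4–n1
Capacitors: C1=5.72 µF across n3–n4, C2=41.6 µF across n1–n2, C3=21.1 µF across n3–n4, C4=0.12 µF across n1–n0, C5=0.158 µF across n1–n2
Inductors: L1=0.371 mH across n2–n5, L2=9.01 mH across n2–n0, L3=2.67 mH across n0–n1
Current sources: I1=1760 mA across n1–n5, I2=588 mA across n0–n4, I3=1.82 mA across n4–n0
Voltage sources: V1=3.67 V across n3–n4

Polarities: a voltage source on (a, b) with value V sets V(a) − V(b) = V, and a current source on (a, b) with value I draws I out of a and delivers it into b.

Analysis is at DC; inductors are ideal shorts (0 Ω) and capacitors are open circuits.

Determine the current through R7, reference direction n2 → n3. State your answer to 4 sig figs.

-0.002397 A

Element admittances at DC:
  Y(R1) = 0.004255 S between n5,n2
  Y(R2) = 0.0007813 S between n0,n4
  Y(C1) = 0.000 S between n3,n4
  L1: short n2↔n5 (DC inductor)
  Y(C2) = 0.000 S between n1,n2
  Y(R3) = 0.02016 S between n2,n4
  Y(R4) = 0.0004310 S between n5,n1
  Y(R5) = 0.4975 S between n2,n0
  Y(R6) = 0.04587 S between n4,n0
  Y(C3) = 0.000 S between n3,n4
  I1: injects 1.76 A into n5 (from n1)
  I2: injects 0.588 A into n4 (from n0)
  Y(R7) = 0.0003817 S between n3,n2
  Y(R8) = 0.1481 S between n1,n2
  L2: short n2↔n0 (DC inductor)
  I3: injects 0.00182 A into n0 (from n4)
  Y(C4) = 0.000 S between n1,n0
  L3: short n0↔n1 (DC inductor)
  Y(R9) = 0.1567 S between n4,n1
  Y(C5) = 0.000 S between n1,n2
  V1: constraint V(n3)−V(n4) = 3.67
Assemble and solve the 9×9 MNA system:
  V(n1)=0.000  V(n2)=0.000  V(n3)=6.281  V(n4)=2.611  V(n5)=0.000
  i(L1)=-1.760  i(L2)=1.815  i(L3)=1.351  i(V1)=-0.002397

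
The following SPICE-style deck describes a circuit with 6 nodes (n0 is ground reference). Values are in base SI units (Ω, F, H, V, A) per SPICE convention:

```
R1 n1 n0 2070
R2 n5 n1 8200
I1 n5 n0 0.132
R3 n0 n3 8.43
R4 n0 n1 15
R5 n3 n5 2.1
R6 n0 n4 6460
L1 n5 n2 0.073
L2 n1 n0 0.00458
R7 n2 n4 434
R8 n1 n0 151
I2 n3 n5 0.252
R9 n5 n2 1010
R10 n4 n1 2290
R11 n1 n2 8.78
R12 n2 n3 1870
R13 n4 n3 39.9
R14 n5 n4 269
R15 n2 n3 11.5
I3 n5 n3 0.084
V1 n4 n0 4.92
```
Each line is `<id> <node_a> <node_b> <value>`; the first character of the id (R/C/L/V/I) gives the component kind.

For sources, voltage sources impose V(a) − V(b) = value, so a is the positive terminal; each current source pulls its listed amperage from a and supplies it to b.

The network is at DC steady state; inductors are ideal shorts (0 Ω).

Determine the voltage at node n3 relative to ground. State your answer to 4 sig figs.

0.03879 V

Apply KCL at each of the 5 non-ground nodes and solve the resulting linear system.
Node n1: branches {R1, R2, R4, L2, R8, R10, R11} → V_1 = 0.000
Node n2: branches {L1, R7, R9, R11, R12, R15} → V_2 = 0.1280
Node n3: branches {R3, R5, I2, R12, R13, R15, I3} → V_3 = 0.03879
Node n4: branches {R6, R7, R10, R13, R14, V1} → V_4 = 4.920
Node n5: branches {R2, I1, R5, L1, I2, R9, R14, I3} → V_5 = 0.1280
Source currents: i(L1)=0.01133, i(L2)=0.01674, i(V1)=-0.1541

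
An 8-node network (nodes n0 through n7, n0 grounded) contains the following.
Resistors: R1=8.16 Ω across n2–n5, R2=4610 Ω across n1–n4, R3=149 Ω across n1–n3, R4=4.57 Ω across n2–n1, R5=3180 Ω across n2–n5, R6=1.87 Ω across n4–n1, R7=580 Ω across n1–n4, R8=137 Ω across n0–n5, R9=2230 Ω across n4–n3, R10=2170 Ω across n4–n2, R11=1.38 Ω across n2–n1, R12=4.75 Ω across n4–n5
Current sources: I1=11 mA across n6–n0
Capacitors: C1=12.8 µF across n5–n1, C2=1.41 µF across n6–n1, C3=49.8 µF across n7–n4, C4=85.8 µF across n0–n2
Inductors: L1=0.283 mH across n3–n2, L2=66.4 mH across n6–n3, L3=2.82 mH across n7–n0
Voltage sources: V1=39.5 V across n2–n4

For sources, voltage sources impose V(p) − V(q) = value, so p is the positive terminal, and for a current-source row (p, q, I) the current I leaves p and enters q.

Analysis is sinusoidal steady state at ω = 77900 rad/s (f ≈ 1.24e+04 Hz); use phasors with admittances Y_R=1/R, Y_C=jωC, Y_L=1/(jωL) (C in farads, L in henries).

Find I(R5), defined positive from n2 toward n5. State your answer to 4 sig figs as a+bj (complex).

Element admittances at ω=77900 rad/s:
  Y(R1) = 0.1225+0.000j S between n2,n5
  I1: injects 0.011 A into n0 (from n6)
  Y(C1) = 0.000+0.9971j S between n5,n1
  Y(R2) = 0.0002169+0.000j S between n1,n4
  Y(R3) = 0.006711+0.000j S between n1,n3
  Y(R4) = 0.2188+0.000j S between n2,n1
  Y(R5) = 0.0003145+0.000j S between n2,n5
  Y(R6) = 0.5348+0.000j S between n4,n1
  Y(C2) = 0.000+0.1098j S between n6,n1
  Y(R7) = 0.001724+0.000j S between n1,n4
  Y(L1) = 0.000-0.04536j S between n3,n2
  Y(R8) = 0.007299+0.000j S between n0,n5
  Y(R9) = 0.0004484+0.000j S between n4,n3
  Y(R10) = 0.0004608+0.000j S between n4,n2
  Y(R11) = 0.7246+0.000j S between n2,n1
  Y(C3) = 0.000+3.879j S between n7,n4
  Y(C4) = 0.000+6.684j S between n0,n2
  Y(R12) = 0.2105+0.000j S between n4,n5
  Y(L2) = 0.000-0.0001933j S between n6,n3
  Y(L3) = 0.000-0.004552j S between n7,n0
  V1: constraint V(n2)−V(n4) = 39.5
Assemble and solve the 8×8 MNA system:
  V(n1)=-16.05-0.5161j  V(n2)=-0.02925-0.01669j  V(n3)=-0.4459-2.702j  V(n4)=-39.53-0.01669j  V(n5)=-16.78+2.102j  V(n6)=-16.08-0.4119j  V(n7)=-39.58-0.01671j
  i(V1)=-17.43+0.003453j

0.005266-0.0006661j A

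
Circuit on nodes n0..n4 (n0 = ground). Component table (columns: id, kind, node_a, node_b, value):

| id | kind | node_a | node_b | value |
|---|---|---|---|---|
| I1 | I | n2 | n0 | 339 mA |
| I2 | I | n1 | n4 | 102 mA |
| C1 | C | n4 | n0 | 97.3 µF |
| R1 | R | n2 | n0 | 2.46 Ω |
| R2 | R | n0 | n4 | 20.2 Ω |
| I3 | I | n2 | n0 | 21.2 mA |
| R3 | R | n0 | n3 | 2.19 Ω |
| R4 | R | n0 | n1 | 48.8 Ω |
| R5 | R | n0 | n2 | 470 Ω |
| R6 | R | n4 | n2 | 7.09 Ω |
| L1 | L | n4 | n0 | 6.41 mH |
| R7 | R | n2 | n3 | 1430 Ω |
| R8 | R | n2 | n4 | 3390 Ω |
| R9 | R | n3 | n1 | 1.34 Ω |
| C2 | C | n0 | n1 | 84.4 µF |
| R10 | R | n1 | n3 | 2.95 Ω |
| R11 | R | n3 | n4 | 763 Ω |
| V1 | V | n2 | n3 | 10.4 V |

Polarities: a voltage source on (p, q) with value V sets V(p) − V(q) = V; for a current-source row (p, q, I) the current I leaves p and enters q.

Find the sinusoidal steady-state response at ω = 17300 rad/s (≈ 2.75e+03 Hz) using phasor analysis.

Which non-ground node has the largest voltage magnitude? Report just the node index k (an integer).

2

MNA unknowns: 4 node voltages V₁..V_4 plus 1 source current (V1)
I1: z[2]−=0.339, z[0]+=0.339
I2: z[1]−=0.102, z[4]+=0.102
C1: Y=0.000+1.683j on G[4,0]
R1: Y=0.4065+0.000j on G[2,0]
R2: Y=0.04950+0.000j on G[0,4]
I3: z[2]−=0.0212, z[0]+=0.0212
R3: Y=0.4566+0.000j on G[0,3]
R4: Y=0.02049+0.000j on G[0,1]
R5: Y=0.002128+0.000j on G[0,2]
R6: Y=0.1410+0.000j on G[4,2]
L1: Y=0.000-0.009018j on G[4,0]
R7: Y=0.0006993+0.000j on G[2,3]
R8: Y=0.0002950+0.000j on G[2,4]
R9: Y=0.7463+0.000j on G[3,1]
C2: Y=0.000+1.460j on G[0,1]
R10: Y=0.3390+0.000j on G[1,3]
R11: Y=0.001311+0.000j on G[3,4]
V1: row V2−V3=10.4, i_V1 at 2,3
solve → V1=-0.7542+1.940j, V2=7.115+0.9624j, V3=-3.285+0.9624j, V4=0.1556-0.6411j
aux → i_V1=-4.258-0.6199j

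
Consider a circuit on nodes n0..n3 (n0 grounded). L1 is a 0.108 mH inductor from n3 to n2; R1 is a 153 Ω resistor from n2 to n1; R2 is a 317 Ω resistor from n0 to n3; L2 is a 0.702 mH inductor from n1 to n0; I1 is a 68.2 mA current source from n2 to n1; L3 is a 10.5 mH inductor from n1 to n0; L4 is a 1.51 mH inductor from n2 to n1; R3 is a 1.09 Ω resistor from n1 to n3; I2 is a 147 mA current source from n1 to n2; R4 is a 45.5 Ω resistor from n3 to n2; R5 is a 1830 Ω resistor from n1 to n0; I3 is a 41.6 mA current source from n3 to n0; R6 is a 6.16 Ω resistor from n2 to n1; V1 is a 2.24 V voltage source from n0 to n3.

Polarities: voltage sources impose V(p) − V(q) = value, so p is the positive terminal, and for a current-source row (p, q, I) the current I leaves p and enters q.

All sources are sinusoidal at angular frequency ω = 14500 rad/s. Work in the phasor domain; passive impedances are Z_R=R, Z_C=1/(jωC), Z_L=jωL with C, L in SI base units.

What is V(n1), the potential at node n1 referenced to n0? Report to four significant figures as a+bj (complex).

MNA unknowns: 3 node voltages V₁..V_3 plus 1 source current (V1)
L1: Y=0.000-0.6386j on G[3,2]
R1: Y=0.006536+0.000j on G[2,1]
R2: Y=0.003155+0.000j on G[0,3]
L2: Y=0.000-0.09824j on G[1,0]
I1: z[2]−=0.0682, z[1]+=0.0682
L3: Y=0.000-0.006568j on G[1,0]
L4: Y=0.000-0.04567j on G[2,1]
R3: Y=0.9174+0.000j on G[1,3]
I2: z[1]−=0.147, z[2]+=0.147
R4: Y=0.02198+0.000j on G[3,2]
R5: Y=0.0005464+0.000j on G[1,0]
I3: z[3]−=0.0416, z[0]+=0.0416
R6: Y=0.1623+0.000j on G[2,1]
V1: row V0−V3=2.24, i_V1 at 0,3
solve → V1=-2.268-0.2113j, V2=-2.169+0.07435j, V3=-2.240+0.000j
aux → i_V1=0.01115+0.2376j

-2.268-0.2113j V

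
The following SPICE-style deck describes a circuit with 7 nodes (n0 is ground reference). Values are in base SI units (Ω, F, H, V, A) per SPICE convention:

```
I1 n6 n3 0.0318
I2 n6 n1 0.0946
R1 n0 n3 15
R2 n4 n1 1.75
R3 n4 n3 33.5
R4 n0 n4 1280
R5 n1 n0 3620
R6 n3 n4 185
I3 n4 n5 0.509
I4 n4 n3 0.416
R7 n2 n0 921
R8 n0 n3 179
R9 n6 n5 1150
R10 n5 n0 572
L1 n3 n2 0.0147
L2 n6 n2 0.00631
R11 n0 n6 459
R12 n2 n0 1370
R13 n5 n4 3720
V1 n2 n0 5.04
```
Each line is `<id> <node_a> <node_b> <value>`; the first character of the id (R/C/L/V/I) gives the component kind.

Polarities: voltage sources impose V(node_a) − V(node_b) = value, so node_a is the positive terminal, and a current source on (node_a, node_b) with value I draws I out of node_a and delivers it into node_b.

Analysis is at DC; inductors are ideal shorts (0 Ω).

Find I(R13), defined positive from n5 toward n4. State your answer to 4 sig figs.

Apply KCL at each of the 6 non-ground nodes and solve the resulting linear system.
Node n1: branches {I2, R2, R5} → V_1 = -16.37
Node n2: branches {R7, L1, L2, R12, V1} → V_2 = 5.040
Node n3: branches {I1, R1, R3, R6, I4, R8, L1} → V_3 = 5.040
Node n4: branches {R2, R3, R4, R6, I3, I4, R13} → V_4 = -16.55
Node n5: branches {I3, R9, R10, R13} → V_5 = 176.3
Node n6: branches {I1, I2, R9, L2, R11} → V_6 = 5.040
Source currents: i(L1)=-0.6775, i(L2)=0.01155, i(V1)=-0.6751

0.05184 A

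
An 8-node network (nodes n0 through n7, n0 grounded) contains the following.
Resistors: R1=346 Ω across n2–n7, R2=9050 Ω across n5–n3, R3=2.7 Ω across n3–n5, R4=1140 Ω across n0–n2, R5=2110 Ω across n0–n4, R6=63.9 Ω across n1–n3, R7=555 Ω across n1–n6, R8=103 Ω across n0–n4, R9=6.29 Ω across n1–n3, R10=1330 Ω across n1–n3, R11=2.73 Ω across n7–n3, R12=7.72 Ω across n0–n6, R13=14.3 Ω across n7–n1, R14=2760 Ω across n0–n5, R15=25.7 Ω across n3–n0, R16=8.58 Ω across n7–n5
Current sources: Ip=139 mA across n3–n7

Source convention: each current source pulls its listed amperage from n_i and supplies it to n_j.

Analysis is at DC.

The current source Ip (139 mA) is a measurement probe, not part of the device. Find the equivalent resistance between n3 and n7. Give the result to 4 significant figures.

R_eq = 1.977 Ω

Element admittances at DC:
  Y(R1) = 0.002890 S between n2,n7
  Y(R2) = 0.0001105 S between n5,n3
  Y(R3) = 0.3704 S between n3,n5
  Y(R4) = 0.0008772 S between n0,n2
  Y(R5) = 0.0004739 S between n0,n4
  Y(R6) = 0.01565 S between n1,n3
  Y(R7) = 0.001802 S between n1,n6
  Y(R8) = 0.009709 S between n0,n4
  Y(R9) = 0.1590 S between n1,n3
  Y(R10) = 0.0007519 S between n1,n3
  Y(R11) = 0.3663 S between n7,n3
  Y(R12) = 0.1295 S between n0,n6
  Y(R13) = 0.06993 S between n7,n1
  Y(R14) = 0.0003623 S between n0,n5
  Y(R15) = 0.03891 S between n3,n0
  Y(R16) = 0.1166 S between n7,n5
  Ip: injects 0.139 A into n7 (from n3)
Assemble and solve the 7×7 MNA system:
  V(n1)=0.06952  V(n2)=0.2045  V(n3)=-0.008319  V(n4)=0.000  V(n5)=0.05741  V(n6)=0.0009538  V(n7)=0.2665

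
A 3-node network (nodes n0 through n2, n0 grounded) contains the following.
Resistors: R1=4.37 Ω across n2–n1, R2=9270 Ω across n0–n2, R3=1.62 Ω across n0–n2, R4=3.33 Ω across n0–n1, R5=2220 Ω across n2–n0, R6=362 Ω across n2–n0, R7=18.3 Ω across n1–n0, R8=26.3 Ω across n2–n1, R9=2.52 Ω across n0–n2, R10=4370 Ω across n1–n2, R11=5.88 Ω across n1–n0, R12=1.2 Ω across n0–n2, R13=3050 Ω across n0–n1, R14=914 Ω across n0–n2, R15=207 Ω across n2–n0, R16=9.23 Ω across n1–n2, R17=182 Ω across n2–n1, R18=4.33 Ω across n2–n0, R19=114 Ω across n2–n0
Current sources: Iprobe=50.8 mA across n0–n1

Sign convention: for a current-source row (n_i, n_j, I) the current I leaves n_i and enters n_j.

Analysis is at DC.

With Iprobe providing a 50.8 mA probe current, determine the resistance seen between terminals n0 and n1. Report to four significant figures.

Apply KCL at each of the 2 non-ground nodes and solve the resulting linear system.
Node n1: branches {R1, R4, R7, R8, R10, R11, R13, R16, R17, Iprobe} → V_1 = 0.05993
Node n2: branches {R1, R2, R3, R5, R6, R8, R9, R10, R12, R14, R15, R16, R17, R18, R19} → V_2 = 0.009215

R_eq = 1.180 Ω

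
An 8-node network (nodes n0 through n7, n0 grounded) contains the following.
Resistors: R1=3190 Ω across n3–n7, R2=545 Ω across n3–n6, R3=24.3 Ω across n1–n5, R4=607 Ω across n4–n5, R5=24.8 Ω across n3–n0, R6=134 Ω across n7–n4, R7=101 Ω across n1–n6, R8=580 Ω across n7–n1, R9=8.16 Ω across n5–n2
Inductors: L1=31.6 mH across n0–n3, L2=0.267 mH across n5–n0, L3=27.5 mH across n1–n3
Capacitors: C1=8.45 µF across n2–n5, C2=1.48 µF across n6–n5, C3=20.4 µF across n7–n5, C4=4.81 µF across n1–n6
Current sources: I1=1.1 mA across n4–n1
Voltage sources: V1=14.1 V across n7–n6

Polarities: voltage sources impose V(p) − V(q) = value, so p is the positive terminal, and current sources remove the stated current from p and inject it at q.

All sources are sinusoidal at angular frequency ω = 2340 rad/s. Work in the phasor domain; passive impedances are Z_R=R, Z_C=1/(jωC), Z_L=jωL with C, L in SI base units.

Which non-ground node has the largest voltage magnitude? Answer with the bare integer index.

Element admittances at ω=2340 rad/s:
  Y(R1) = 0.0003135+0.000j S between n3,n7
  Y(R2) = 0.001835+0.000j S between n3,n6
  Y(R3) = 0.04115+0.000j S between n1,n5
  Y(R4) = 0.001647+0.000j S between n4,n5
  Y(R5) = 0.04032+0.000j S between n3,n0
  Y(L1) = 0.000-0.01352j S between n0,n3
  Y(L2) = 0.000-1.601j S between n5,n0
  Y(R6) = 0.007463+0.000j S between n7,n4
  Y(C1) = 0.000+0.01977j S between n2,n5
  Y(C2) = 0.000+0.003463j S between n6,n5
  I1: injects 0.0011 A into n1 (from n4)
  Y(R7) = 0.009901+0.000j S between n1,n6
  Y(C3) = 0.000+0.04774j S between n7,n5
  Y(R8) = 0.001724+0.000j S between n7,n1
  Y(C4) = 0.000+0.01126j S between n1,n6
  Y(R9) = 0.1225+0.000j S between n5,n2
  Y(L3) = 0.000-0.01554j S between n1,n3
  V1: constraint V(n7)−V(n6) = 14.1
Assemble and solve the 8×8 MNA system:
  V(n1)=-1.416-2.552j  V(n2)=0.0004631+0.03176j  V(n3)=-1.139-0.3636j  V(n4)=2.395-1.651j  V(n5)=0.0004631+0.03176j  V(n6)=-11.03-2.023j  V(n7)=3.071-2.023j
  i(V1)=-0.1122-0.1442j

6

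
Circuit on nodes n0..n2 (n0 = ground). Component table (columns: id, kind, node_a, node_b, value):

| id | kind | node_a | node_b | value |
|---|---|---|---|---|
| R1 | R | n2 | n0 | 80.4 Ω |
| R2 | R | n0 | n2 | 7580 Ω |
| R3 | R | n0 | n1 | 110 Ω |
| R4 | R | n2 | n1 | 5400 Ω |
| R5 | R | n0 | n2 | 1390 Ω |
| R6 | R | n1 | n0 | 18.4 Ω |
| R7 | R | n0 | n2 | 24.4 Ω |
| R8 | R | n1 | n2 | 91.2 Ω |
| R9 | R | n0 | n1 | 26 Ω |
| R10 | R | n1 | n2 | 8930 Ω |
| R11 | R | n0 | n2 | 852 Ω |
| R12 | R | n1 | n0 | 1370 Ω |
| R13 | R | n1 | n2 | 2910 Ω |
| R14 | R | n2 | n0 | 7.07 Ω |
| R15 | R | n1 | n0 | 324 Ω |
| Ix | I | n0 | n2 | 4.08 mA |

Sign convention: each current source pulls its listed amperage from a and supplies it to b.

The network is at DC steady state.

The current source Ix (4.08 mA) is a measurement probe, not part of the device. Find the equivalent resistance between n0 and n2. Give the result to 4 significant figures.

Apply KCL at each of the 2 non-ground nodes and solve the resulting linear system.
Node n1: branches {R3, R4, R6, R8, R9, R10, R12, R13, R15} → V_1 = 0.001946
Node n2: branches {R1, R2, R4, R5, R7, R8, R10, R11, R13, R14, Ix} → V_2 = 0.01968

R_eq = 4.823 Ω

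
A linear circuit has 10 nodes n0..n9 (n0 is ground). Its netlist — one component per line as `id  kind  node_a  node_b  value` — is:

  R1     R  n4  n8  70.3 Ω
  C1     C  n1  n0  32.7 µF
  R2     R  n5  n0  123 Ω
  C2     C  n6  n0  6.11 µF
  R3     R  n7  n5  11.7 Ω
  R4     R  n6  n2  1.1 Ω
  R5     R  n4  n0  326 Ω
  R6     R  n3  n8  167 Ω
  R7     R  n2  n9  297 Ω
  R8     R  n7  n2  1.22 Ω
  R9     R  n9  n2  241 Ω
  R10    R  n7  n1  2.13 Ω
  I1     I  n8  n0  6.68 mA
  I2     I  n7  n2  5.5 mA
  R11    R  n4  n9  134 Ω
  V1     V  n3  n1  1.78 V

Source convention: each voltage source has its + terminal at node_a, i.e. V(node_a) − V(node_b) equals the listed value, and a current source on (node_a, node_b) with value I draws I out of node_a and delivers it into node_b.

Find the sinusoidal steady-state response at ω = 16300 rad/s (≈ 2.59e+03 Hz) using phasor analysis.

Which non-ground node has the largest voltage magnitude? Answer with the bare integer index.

Element admittances at ω=16300 rad/s:
  Y(R1) = 0.01422+0.000j S between n4,n8
  Y(C1) = 0.000+0.5330j S between n1,n0
  Y(R2) = 0.008130+0.000j S between n5,n0
  Y(C2) = 0.000+0.09959j S between n6,n0
  Y(R3) = 0.08547+0.000j S between n7,n5
  Y(R4) = 0.9091+0.000j S between n6,n2
  Y(R5) = 0.003067+0.000j S between n4,n0
  Y(R6) = 0.005988+0.000j S between n3,n8
  Y(R7) = 0.003367+0.000j S between n2,n9
  Y(R8) = 0.8197+0.000j S between n7,n2
  Y(R9) = 0.004149+0.000j S between n9,n2
  Y(R10) = 0.4695+0.000j S between n7,n1
  I1: injects 0.00668 A into n0 (from n8)
  I2: injects 0.0055 A into n2 (from n7)
  Y(R11) = 0.007463+0.000j S between n4,n9
  V1: constraint V(n3)−V(n1) = 1.78
Assemble and solve the 10×10 MNA system:
  V(n1)=-0.002226+0.01261j  V(n2)=0.01009+0.008792j  V(n3)=1.778+0.01261j  V(n4)=0.2565+0.007805j  V(n5)=0.001214+0.009244j  V(n6)=0.01092+0.007596j  V(n7)=0.001329+0.01012j  V(n8)=0.3767+0.009228j  V(n9)=0.1329+0.008300j
  i(V1)=-0.008390-2.024e-05j

3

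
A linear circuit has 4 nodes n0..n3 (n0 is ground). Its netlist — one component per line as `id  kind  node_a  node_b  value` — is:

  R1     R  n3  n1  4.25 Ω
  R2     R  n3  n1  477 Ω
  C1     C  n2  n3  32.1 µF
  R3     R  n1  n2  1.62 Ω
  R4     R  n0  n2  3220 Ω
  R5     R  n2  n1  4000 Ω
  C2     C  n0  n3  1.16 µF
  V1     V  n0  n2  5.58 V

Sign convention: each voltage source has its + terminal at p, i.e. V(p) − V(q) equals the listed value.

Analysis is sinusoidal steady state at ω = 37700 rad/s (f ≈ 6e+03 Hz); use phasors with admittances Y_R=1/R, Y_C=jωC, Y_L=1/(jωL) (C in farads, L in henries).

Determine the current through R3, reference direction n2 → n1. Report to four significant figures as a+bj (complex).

-0.03274-0.004478j A

Apply KCL at each of the 3 non-ground nodes and solve the resulting linear system.
Node n1: branches {R1, R2, R3, R5} → V_1 = -5.527+0.007254j
Node n2: branches {C1, R3, R4, R5, V1} → V_2 = -5.580+0.000j
Node n3: branches {R1, R2, C1, C2} → V_3 = -5.389+0.02612j
Source currents: i(V1)=-0.002875-0.2357j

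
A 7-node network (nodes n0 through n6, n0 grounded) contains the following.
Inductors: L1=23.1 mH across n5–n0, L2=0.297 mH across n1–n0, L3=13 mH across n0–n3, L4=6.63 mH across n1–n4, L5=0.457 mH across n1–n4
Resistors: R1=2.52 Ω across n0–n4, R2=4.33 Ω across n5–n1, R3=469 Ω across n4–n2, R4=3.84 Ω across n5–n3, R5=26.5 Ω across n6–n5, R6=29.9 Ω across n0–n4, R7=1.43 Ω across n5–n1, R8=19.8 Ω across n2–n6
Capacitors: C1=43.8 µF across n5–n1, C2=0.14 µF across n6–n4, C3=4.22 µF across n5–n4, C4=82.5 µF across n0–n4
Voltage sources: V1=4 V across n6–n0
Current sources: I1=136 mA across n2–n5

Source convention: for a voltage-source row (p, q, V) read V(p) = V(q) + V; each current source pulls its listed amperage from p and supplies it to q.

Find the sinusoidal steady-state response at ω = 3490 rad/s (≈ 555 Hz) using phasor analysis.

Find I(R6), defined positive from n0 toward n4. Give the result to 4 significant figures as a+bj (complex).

MNA unknowns: 6 node voltages V₁..V_6 plus 1 source current (V1)
L1: Y=0.000-0.01240j on G[5,0]
R1: Y=0.3968+0.000j on G[0,4]
C1: Y=0.000+0.1529j on G[5,1]
R2: Y=0.2309+0.000j on G[5,1]
R3: Y=0.002132+0.000j on G[4,2]
R4: Y=0.2604+0.000j on G[5,3]
C2: Y=0.000+0.0004886j on G[6,4]
R5: Y=0.03774+0.000j on G[6,5]
C3: Y=0.000+0.01473j on G[5,4]
L2: Y=0.000-0.9648j on G[1,0]
R6: Y=0.03344+0.000j on G[0,4]
C4: Y=0.000+0.2879j on G[0,4]
L3: Y=0.000-0.02204j on G[0,3]
R7: Y=0.6993+0.000j on G[5,1]
L4: Y=0.000-0.04322j on G[1,4]
L5: Y=0.000-0.6270j on G[1,4]
R8: Y=0.05051+0.000j on G[2,6]
V1: row V6−V0=4, i_V1 at 6,0
I1: z[2]−=0.136, z[5]+=0.136
solve → V1=0.09520+0.1939j, V2=1.264+0.002960j, V3=0.3610+0.1834j, V4=0.2395+0.07308j, V5=0.3765+0.1528j, V6=4.000+0.000j
aux → i_V1=-0.2750+0.004079j

-0.008009-0.002444j A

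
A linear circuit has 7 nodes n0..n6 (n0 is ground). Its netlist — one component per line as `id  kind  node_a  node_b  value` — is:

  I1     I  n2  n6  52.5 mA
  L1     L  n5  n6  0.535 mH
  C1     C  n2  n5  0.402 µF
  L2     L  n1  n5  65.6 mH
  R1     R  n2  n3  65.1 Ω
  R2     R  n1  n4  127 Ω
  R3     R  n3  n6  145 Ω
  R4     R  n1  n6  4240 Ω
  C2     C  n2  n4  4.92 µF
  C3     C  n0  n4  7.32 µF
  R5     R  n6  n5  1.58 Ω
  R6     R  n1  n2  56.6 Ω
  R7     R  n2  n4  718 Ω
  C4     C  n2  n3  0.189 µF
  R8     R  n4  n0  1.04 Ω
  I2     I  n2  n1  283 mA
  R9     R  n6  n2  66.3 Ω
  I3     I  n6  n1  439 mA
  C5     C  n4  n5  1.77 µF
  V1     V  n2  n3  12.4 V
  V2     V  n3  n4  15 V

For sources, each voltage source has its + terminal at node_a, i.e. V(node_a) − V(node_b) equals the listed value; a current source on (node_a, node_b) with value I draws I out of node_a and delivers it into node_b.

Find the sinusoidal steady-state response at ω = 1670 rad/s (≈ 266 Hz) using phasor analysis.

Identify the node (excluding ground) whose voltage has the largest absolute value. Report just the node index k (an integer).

Apply KCL at each of the 6 non-ground nodes and solve the resulting linear system.
Node n1: branches {L2, R2, R4, R6, I2, I3} → V_1 = 39.42+9.156j
Node n2: branches {I1, C1, R1, C2, R6, R7, C4, I2, R9, V1} → V_2 = 27.40+0.000j
Node n3: branches {R1, R3, C4, V1, V2} → V_3 = 15.00+0.000j
Node n4: branches {R2, C2, C3, R7, R8, C5, V2} → V_4 = 0.000+0.000j
Node n5: branches {L1, C1, L2, R5, C5} → V_5 = 13.25-11.99j
Node n6: branches {I1, L1, R3, R4, R5, R9, I3} → V_6 = 13.01-11.99j
Source currents: i(V1)=-0.5608-0.2576j, i(V2)=-0.3840-0.3364j

1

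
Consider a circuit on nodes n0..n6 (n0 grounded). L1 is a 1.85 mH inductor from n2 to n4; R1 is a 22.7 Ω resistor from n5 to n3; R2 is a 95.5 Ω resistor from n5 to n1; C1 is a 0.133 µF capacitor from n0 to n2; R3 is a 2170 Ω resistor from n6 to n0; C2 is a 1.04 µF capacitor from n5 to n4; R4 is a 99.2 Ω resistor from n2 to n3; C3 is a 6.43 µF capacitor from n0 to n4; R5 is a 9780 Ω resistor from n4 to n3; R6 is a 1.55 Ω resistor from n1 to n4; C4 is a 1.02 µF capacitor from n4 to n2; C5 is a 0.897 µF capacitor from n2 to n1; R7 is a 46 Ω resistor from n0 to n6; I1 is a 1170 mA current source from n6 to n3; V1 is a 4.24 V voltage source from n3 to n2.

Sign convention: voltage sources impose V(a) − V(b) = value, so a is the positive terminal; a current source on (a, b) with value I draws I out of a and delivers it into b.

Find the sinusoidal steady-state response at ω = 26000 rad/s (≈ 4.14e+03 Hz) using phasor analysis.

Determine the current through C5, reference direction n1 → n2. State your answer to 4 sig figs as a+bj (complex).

Element admittances at ω=26000 rad/s:
  Y(L1) = 0.000-0.02079j S between n2,n4
  Y(R1) = 0.04405+0.000j S between n5,n3
  Y(R2) = 0.01047+0.000j S between n5,n1
  Y(C1) = 0.000+0.003458j S between n0,n2
  Y(R3) = 0.0004608+0.000j S between n6,n0
  Y(C2) = 0.000+0.02704j S between n5,n4
  Y(R4) = 0.01008+0.000j S between n2,n3
  Y(C3) = 0.000+0.1672j S between n0,n4
  Y(R5) = 0.0001022+0.000j S between n4,n3
  Y(R6) = 0.6452+0.000j S between n1,n4
  Y(C4) = 0.000+0.02652j S between n4,n2
  Y(C5) = 0.000+0.02332j S between n2,n1
  Y(R7) = 0.02174+0.000j S between n0,n6
  I1: injects 1.17 A into n3 (from n6)
  V1: constraint V(n3)−V(n2) = 4.24
Assemble and solve the 7×7 MNA system:
  V(n1)=0.6293-6.509j  V(n2)=6.011-27.70j  V(n3)=10.25-27.70j  V(n4)=-0.1243-6.426j  V(n5)=-0.1265-23.63j  V(n6)=-52.70+0.000j
  i(V1)=0.6690+0.1815j

-0.4941-0.1255j A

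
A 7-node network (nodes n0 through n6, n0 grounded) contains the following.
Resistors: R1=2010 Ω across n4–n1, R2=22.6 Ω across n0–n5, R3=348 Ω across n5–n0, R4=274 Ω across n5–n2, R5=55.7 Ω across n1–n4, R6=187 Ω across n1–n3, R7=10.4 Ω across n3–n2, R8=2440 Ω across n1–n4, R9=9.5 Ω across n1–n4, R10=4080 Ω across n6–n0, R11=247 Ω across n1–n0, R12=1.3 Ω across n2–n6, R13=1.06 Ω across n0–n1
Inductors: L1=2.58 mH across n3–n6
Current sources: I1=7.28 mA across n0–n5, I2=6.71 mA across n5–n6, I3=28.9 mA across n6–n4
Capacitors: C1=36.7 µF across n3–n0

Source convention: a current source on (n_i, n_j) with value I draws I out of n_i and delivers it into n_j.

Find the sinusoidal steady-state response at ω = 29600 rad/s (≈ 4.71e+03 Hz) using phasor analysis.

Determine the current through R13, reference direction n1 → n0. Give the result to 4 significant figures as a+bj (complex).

0.02861+0.0001033j A

Apply KCL at each of the 6 non-ground nodes and solve the resulting linear system.
Node n1: branches {R1, R5, R6, R8, R9, R11, R13} → V_1 = 0.03033+0.0001095j
Node n2: branches {R4, R7, R12} → V_2 = -0.2171-0.01337j
Node n3: branches {L1, C1, R6, R7} → V_3 = -4.986e-05+0.01951j
Node n4: branches {R1, R5, R8, R9, I3} → V_4 = 0.2632+0.0001095j
Node n5: branches {R2, I1, R3, R4, I2} → V_5 = -0.004378-0.0009608j
Node n6: branches {L1, R10, I2, R12, I3} → V_6 = -0.2452-0.01753j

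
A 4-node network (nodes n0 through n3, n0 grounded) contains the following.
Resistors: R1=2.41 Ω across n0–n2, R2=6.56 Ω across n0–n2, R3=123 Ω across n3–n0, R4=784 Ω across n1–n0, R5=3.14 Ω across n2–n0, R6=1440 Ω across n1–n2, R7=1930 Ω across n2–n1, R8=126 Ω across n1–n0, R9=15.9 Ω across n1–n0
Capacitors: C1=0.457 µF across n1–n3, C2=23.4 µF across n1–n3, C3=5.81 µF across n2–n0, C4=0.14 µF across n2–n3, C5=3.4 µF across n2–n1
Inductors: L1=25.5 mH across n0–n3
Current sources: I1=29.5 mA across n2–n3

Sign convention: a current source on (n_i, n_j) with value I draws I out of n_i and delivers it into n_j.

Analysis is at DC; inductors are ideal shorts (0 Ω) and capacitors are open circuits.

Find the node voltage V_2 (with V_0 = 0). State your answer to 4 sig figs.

-0.03326 V

Element admittances at DC:
  Y(R1) = 0.4149 S between n0,n2
  Y(C1) = 0.000 S between n1,n3
  Y(C2) = 0.000 S between n1,n3
  Y(R2) = 0.1524 S between n0,n2
  Y(R3) = 0.008130 S between n3,n0
  Y(R4) = 0.001276 S between n1,n0
  Y(R5) = 0.3185 S between n2,n0
  Y(R6) = 0.0006944 S between n1,n2
  Y(R7) = 0.0005181 S between n2,n1
  Y(C3) = 0.000 S between n2,n0
  Y(C4) = 0.000 S between n2,n3
  Y(C5) = 0.000 S between n2,n1
  Y(R8) = 0.007937 S between n1,n0
  Y(R9) = 0.06289 S between n1,n0
  L1: short n0↔n3 (DC inductor)
  I1: injects 0.0295 A into n3 (from n2)
Assemble and solve the 4×4 MNA system:
  V(n1)=-0.0005500  V(n2)=-0.03326  V(n3)=0.000
  i(L1)=-0.02950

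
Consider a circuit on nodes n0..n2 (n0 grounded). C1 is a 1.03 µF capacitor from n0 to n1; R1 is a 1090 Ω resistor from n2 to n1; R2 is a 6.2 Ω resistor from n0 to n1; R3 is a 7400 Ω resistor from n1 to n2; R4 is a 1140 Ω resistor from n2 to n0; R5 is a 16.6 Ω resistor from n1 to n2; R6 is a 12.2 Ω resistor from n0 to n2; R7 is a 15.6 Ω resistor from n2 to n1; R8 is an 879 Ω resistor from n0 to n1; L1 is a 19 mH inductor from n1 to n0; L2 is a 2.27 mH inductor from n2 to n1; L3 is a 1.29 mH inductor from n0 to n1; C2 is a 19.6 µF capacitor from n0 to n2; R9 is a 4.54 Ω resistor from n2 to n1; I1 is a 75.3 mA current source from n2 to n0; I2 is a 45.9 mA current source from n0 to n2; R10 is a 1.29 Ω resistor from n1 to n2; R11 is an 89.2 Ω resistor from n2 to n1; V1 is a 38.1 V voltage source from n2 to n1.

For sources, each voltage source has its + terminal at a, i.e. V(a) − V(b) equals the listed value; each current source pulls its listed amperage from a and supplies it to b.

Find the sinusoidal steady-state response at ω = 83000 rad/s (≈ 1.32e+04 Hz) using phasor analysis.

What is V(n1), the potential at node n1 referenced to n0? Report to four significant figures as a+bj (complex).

-35.93-3.306j V

Apply KCL at each of the 2 non-ground nodes and solve the resulting linear system.
Node n1: branches {C1, R1, R2, R3, R5, R7, R8, L1, L2, L3, R9, R10, R11, V1} → V_1 = -35.93-3.306j
Node n2: branches {R1, R3, R4, R5, R6, R7, L2, C2, R9, I1, I2, R10, R11, V1} → V_2 = 2.166-3.306j
Source currents: i(V1)=-48.72-3.048j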